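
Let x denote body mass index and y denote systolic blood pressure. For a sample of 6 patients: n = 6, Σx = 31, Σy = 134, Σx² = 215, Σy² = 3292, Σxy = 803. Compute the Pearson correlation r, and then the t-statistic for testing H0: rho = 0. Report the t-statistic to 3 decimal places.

S_xy = nΣxy − ΣxΣy = 6·803 − 31·134 = 4818 − 4154 = 664
S_xx = nΣx² − (Σx)² = 6·215 − 31² = 1290 − 961 = 329
S_yy = nΣy² − (Σy)² = 6·3292 − 134² = 19752 − 17956 = 1796
r = S_xy / √(S_xx·S_yy) = 664 / √(329·1796) = 664 / √590884 = 664 / 768.6898 = 0.8638
t = r·√(n−2)/√(1−r²) = 0.8638·√4 / √(1−0.746150) = 1.727600 / 0.503835 = 3.429

3.429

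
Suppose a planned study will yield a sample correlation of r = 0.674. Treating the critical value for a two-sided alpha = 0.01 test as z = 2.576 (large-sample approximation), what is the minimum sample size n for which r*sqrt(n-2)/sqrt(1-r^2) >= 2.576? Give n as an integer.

Need r·√(n−2)/√(1−r²) ≥ 2.576
√(n−2) ≥ 2.576·√(1−0.454276) / 0.674 = 2.576·0.738731 / 0.674 = 2.8234
n−2 ≥ 7.9716  ⇒  n ≥ 9.9716
Smallest integer n = 10

10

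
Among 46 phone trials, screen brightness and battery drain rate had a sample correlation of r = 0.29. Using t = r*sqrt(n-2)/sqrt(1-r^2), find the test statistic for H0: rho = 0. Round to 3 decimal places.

t = r·√(n−2) / √(1−r²) with r = 0.29, n = 46
  = 0.29·√44 / √(1 − 0.0841)
  = 0.29·6.633250 / 0.957027
  = 1.923642 / 0.957027 = 2.010

2.010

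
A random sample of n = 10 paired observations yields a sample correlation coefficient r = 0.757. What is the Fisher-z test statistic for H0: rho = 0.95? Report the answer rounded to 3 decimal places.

z_r = atanh(0.757) = 0.989151,  z_0 = atanh(0.95) = 1.831781
SE = 1/√(n−3) = 1/√7 = 0.377964
z = (z_r − z_0)/SE = (0.989151 − 1.831781) / 0.377964 = -0.842630 / 0.377964 = -2.229

-2.229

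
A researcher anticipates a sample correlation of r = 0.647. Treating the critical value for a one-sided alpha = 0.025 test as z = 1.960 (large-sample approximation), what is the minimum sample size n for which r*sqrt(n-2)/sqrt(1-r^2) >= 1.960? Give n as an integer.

r√(n−2)/√(1−r²) ≥ 1.960  ⇔  n−2 ≥ (1.960)²·(1−r²)/r²
(1−r²)/r² = (1−0.418609)/0.418609 = 1.3889
n ≥ 2 + 3.8416·1.3889 = 2 + 5.3356 = 7.3356
⌈7.3356⌉ = 8

8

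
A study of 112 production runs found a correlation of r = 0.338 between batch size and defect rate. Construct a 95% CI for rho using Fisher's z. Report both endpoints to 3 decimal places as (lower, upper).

Fisher z: z_r = atanh(r) = ½·ln((1+0.338)/(1−0.338)) = 0.351833
SE(z) = 1/√(n−3) = 1/√109 = 0.095783
95% ⇒ z* = 1.960; margin = 1.960·0.095783 = 0.187735
CI on z-scale: (0.164098, 0.539568)
Back-transform: tanh(0.164098) = 0.162641, tanh(0.539568) = 0.492661

(0.163, 0.493)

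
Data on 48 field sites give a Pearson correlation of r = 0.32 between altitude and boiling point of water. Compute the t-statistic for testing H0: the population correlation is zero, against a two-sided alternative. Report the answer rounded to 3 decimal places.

1 − r² = 1 − 0.1024 = 0.8976;  √(1−r²) = 0.947418
√(n−2) = √46 = 6.782330
t = r·√(n−2)/√(1−r²) = 0.32 · 6.782330 / 0.947418 = 2.291

2.291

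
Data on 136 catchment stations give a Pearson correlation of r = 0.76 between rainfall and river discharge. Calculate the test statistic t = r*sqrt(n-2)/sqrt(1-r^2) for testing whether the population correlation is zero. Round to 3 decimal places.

13.536

1 − r² = 1 − 0.5776 = 0.4224;  √(1−r²) = 0.649923
√(n−2) = √134 = 11.575837
t = r·√(n−2)/√(1−r²) = 0.76 · 11.575837 / 0.649923 = 13.536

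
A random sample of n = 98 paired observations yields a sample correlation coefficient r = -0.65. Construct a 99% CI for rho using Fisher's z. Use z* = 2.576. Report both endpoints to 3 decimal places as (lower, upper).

(-0.778, -0.471)

Fisher z: z_r = atanh(r) = ½·ln((1+(-0.65))/(1−(-0.65))) = -0.775299
SE(z) = 1/√(n−3) = 1/√95 = 0.102598
99% ⇒ z* = 2.576; margin = 2.576·0.102598 = 0.264292
CI on z-scale: (-1.039591, -0.511007)
Back-transform: tanh(-1.039591) = -0.777727, tanh(-0.511007) = -0.470729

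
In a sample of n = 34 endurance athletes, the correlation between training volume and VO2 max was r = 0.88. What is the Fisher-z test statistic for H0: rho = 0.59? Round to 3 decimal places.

3.887

z_r = atanh(0.88) = 1.375768,  z_0 = atanh(0.59) = 0.677666
SE = 1/√(n−3) = 1/√31 = 0.179605
z = (z_r − z_0)/SE = (1.375768 − 0.677666) / 0.179605 = 0.698102 / 0.179605 = 3.887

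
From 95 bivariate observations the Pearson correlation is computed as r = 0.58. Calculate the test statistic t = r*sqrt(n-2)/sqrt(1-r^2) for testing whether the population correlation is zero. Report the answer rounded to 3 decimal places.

6.866

1 − r² = 1 − 0.3364 = 0.6636;  √(1−r²) = 0.814616
√(n−2) = √93 = 9.643651
t = r·√(n−2)/√(1−r²) = 0.58 · 9.643651 / 0.814616 = 6.866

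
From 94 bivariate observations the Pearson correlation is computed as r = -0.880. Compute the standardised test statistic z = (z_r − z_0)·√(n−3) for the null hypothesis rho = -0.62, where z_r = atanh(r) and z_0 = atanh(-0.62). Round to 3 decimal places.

-6.208

z_r = atanh(-0.880) = -1.375768,  z_0 = atanh(-0.62) = -0.725005
SE = 1/√(n−3) = 1/√91 = 0.104828
z = (z_r − z_0)/SE = (-1.375768 − (-0.725005)) / 0.104828 = -0.650763 / 0.104828 = -6.208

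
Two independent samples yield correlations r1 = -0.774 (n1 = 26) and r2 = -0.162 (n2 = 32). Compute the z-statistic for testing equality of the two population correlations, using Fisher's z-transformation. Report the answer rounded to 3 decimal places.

-3.104

Fisher z-transforms: z1 = atanh(-0.774) = -1.030229, z2 = atanh(-0.162) = -0.163440; difference d = -0.866789
Var(d) = 1/23 + 1/29 = 0.0434783 + 0.0344828 = 0.0779611
z = d/√Var(d) = -0.866789 / √0.0779611 = -0.866789 / 0.279215 = -3.104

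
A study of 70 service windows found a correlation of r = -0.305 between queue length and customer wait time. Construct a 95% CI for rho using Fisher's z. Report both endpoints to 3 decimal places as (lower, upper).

(-0.504, -0.075)

z_r = atanh(-0.305) = -0.315023;  SE = 1/√(n−3) = 1/√67 = 0.122169
z-limits: -0.315023 ± 1.960·0.122169 = -0.315023 ± 0.239451 = [-0.554474, -0.075572]
ρ-limits: (tanh -0.554474, tanh -0.075572) = (-0.504, -0.075)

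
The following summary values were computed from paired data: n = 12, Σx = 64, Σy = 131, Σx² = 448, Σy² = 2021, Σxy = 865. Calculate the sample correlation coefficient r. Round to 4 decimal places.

0.6625

S_xy = nΣxy − ΣxΣy = 12·865 − 64·131 = 10380 − 8384 = 1996
S_xx = nΣx² − (Σx)² = 12·448 − 64² = 5376 − 4096 = 1280
S_yy = nΣy² − (Σy)² = 12·2021 − 131² = 24252 − 17161 = 7091
r = S_xy / √(S_xx·S_yy) = 1996 / √(1280·7091) = 1996 / √9076480 = 1996 / 3012.7197 = 0.6625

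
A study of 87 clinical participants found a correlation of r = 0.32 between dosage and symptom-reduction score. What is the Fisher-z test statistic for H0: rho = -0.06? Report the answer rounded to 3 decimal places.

3.590

z_r = atanh(0.32) = 0.331647,  z_0 = atanh(-0.06) = -0.060072
SE = 1/√(n−3) = 1/√84 = 0.109109
z = (z_r − z_0)/SE = (0.331647 − (-0.060072)) / 0.109109 = 0.391719 / 0.109109 = 3.590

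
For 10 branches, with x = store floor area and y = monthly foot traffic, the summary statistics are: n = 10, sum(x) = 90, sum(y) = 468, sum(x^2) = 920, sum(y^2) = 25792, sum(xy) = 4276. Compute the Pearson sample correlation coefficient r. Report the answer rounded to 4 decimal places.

S_xy = nΣxy − ΣxΣy = 10·4276 − 90·468 = 42760 − 42120 = 640
S_xx = nΣx² − (Σx)² = 10·920 − 90² = 9200 − 8100 = 1100
S_yy = nΣy² − (Σy)² = 10·25792 − 468² = 257920 − 219024 = 38896
r = S_xy / √(S_xx·S_yy) = 640 / √(1100·38896) = 640 / √42785600 = 640 / 6541.0702 = 0.0978

0.0978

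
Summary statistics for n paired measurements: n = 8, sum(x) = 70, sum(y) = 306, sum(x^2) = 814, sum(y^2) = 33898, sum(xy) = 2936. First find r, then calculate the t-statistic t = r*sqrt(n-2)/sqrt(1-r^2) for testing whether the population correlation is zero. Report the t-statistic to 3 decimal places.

S_xy = nΣxy − ΣxΣy = 8·2936 − 70·306 = 23488 − 21420 = 2068
S_xx = nΣx² − (Σx)² = 8·814 − 70² = 6512 − 4900 = 1612
S_yy = nΣy² − (Σy)² = 8·33898 − 306² = 271184 − 93636 = 177548
r = S_xy / √(S_xx·S_yy) = 2068 / √(1612·177548) = 2068 / √286207376 = 2068 / 16917.6646 = 0.1222
t = r·√(n−2)/√(1−r²) = 0.1222·√6 / √(1−0.014933) = 0.299328 / 0.992505 = 0.302

0.302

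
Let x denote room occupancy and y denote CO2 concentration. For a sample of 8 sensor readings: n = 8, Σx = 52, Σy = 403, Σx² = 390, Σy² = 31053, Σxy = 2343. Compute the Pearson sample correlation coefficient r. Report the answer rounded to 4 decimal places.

Numerator: nΣxy − (Σx)(Σy) = 8·2343 − (52)(403) = -2212
Denominator: √[(nΣx²−(Σx)²)(nΣy²−(Σy)²)]
  nΣx²−(Σx)² = 8·390 − 2704 = 416;  nΣy²−(Σy)² = 8·31053 − 162409 = 86015
  √(416·86015) = √35782240 = 5981.8258
r = -2212 / 5981.8258 = -0.3698

-0.3698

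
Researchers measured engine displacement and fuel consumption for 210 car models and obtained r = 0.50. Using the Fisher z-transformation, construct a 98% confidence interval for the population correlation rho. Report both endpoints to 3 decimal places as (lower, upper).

(0.369, 0.611)

z_r = atanh(0.50) = 0.549306;  SE = 1/√(n−3) = 1/√207 = 0.069505
z-limits: 0.549306 ± 2.326·0.069505 = 0.549306 ± 0.161669 = [0.387637, 0.710975]
ρ-limits: (tanh 0.387637, tanh 0.710975) = (0.369, 0.611)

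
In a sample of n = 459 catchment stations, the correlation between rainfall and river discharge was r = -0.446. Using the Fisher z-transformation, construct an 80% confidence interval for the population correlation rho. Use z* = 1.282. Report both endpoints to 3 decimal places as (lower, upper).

z_r = atanh(-0.446) = -0.479696;  SE = 1/√(n−3) = 1/√456 = 0.046829
z-limits: -0.479696 ± 1.282·0.046829 = -0.479696 ± 0.060035 = [-0.539731, -0.419661]
ρ-limits: (tanh -0.539731, tanh -0.419661) = (-0.493, -0.397)

(-0.493, -0.397)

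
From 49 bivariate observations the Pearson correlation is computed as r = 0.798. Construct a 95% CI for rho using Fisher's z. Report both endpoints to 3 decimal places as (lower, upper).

(0.666, 0.881)

z_r = atanh(0.798) = 1.093081;  SE = 1/√(n−3) = 1/√46 = 0.147442
z-limits: 1.093081 ± 1.960·0.147442 = 1.093081 ± 0.288986 = [0.804095, 1.382067]
ρ-limits: (tanh 0.804095, tanh 1.382067) = (0.666, 0.881)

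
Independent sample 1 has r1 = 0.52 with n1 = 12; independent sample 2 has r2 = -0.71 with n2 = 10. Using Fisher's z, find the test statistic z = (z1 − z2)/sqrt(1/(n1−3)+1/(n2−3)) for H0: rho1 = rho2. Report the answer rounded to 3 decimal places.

z1 = atanh(0.52) = 0.576340,  z2 = atanh(-0.71) = -0.887184
SE = √(1/(n1−3) + 1/(n2−3)) = √(1/9 + 1/7) = √(0.1111111 + 0.1428571) = √0.2539682 = 0.503953
z = (z1 − z2)/SE = (0.576340 − (-0.887184)) / 0.503953 = 1.463524 / 0.503953 = 2.904

2.904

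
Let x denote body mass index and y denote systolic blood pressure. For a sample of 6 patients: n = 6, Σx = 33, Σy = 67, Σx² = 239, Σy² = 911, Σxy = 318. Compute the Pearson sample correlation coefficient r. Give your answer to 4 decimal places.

-0.5219

S_xy = nΣxy − ΣxΣy = 6·318 − 33·67 = 1908 − 2211 = -303
S_xx = nΣx² − (Σx)² = 6·239 − 33² = 1434 − 1089 = 345
S_yy = nΣy² − (Σy)² = 6·911 − 67² = 5466 − 4489 = 977
r = S_xy / √(S_xx·S_yy) = -303 / √(345·977) = -303 / √337065 = -303 / 580.5730 = -0.5219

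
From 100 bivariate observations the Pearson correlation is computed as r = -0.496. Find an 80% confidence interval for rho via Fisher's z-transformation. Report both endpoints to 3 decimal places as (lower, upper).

Fisher z: z_r = atanh(r) = ½·ln((1+(-0.496))/(1−(-0.496))) = -0.543987
SE(z) = 1/√(n−3) = 1/√97 = 0.101535
80% ⇒ z* = 1.282; margin = 1.282·0.101535 = 0.130168
CI on z-scale: (-0.674155, -0.413819)
Back-transform: tanh(-0.674155) = -0.587706, tanh(-0.413819) = -0.391711

(-0.588, -0.392)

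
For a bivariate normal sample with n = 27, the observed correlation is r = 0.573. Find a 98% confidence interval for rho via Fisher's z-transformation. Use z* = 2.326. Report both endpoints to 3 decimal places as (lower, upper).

Fisher z: z_r = atanh(r) = ½·ln((1+0.573)/(1−0.573)) = 0.651978
SE(z) = 1/√(n−3) = 1/√24 = 0.204124
98% ⇒ z* = 2.326; margin = 2.326·0.204124 = 0.474792
CI on z-scale: (0.177186, 1.126770)
Back-transform: tanh(0.177186) = 0.175355, tanh(1.126770) = 0.809911

(0.175, 0.810)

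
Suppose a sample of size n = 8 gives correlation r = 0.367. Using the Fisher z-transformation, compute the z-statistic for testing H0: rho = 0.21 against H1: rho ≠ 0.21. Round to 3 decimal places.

0.384

z_r = atanh(0.367) = 0.384952,  z_0 = atanh(0.21) = 0.213171
SE = 1/√(n−3) = 1/√5 = 0.447214
z = (z_r − z_0)/SE = (0.384952 − 0.213171) / 0.447214 = 0.171781 / 0.447214 = 0.384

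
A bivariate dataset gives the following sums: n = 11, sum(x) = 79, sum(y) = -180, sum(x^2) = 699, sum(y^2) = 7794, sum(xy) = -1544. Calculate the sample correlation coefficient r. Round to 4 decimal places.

-0.3145

S_xy = nΣxy − ΣxΣy = 11·(-1544) − 79·(-180) = -16984 − (-14220) = -2764
S_xx = nΣx² − (Σx)² = 11·699 − 79² = 7689 − 6241 = 1448
S_yy = nΣy² − (Σy)² = 11·7794 − (-180)² = 85734 − 32400 = 53334
r = S_xy / √(S_xx·S_yy) = -2764 / √(1448·53334) = -2764 / √77227632 = -2764 / 8787.9254 = -0.3145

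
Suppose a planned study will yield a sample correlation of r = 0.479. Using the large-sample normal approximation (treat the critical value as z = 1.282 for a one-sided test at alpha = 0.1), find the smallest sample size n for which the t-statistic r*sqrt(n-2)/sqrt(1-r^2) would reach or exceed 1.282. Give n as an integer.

r√(n−2)/√(1−r²) ≥ 1.282  ⇔  n−2 ≥ (1.282)²·(1−r²)/r²
(1−r²)/r² = (1−0.229441)/0.229441 = 3.3584
n ≥ 2 + 1.643524·3.3584 = 2 + 5.5196 = 7.5196
⌈7.5196⌉ = 8

8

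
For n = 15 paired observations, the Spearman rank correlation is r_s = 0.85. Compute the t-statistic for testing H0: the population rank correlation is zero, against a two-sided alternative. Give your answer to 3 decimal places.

5.818

1 − r_s² = 1 − 0.7225 = 0.2775;  √(1−r_s²) = 0.526783
√(n−2) = √13 = 3.605551
t = r_s·√(n−2)/√(1−r_s²) = 0.85 · 3.605551 / 0.526783 = 5.818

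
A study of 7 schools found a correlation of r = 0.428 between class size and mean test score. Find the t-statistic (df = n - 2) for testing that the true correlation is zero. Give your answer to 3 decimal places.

t = r·√(n−2) / √(1−r²) with r = 0.428, n = 7
  = 0.428·√5 / √(1 − 0.183184)
  = 0.428·2.236068 / 0.903779
  = 0.957037 / 0.903779 = 1.059

1.059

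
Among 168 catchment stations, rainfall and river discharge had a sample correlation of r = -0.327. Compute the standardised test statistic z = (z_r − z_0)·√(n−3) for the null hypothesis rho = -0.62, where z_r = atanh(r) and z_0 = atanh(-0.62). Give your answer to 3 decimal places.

Fisher z: atanh(-0.327) = -0.339465, atanh(-0.62) = -0.725005
z = (z_r − z_0)·√(n−3) = (-0.339465 − (-0.725005))·√165 = 0.385540 · 12.845233 = 4.952

4.952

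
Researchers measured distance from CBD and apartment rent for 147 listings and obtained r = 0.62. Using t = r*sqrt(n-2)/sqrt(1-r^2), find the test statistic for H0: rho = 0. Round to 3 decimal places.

1 − r² = 1 − 0.3844 = 0.6156;  √(1−r²) = 0.784602
√(n−2) = √145 = 12.041595
t = r·√(n−2)/√(1−r²) = 0.62 · 12.041595 / 0.784602 = 9.515

9.515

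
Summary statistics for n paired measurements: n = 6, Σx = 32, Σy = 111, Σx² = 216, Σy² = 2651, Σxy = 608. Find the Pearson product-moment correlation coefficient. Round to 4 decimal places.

0.0972

S_xy = nΣxy − ΣxΣy = 6·608 − 32·111 = 3648 − 3552 = 96
S_xx = nΣx² − (Σx)² = 6·216 − 32² = 1296 − 1024 = 272
S_yy = nΣy² − (Σy)² = 6·2651 − 111² = 15906 − 12321 = 3585
r = S_xy / √(S_xx·S_yy) = 96 / √(272·3585) = 96 / √975120 = 96 / 987.4816 = 0.0972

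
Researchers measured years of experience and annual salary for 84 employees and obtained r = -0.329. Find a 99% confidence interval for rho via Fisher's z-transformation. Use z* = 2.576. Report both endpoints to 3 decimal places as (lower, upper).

(-0.557, -0.055)

z_r = atanh(-0.329) = -0.341706;  SE = 1/√(n−3) = 1/√81 = 0.111111
z-limits: -0.341706 ± 2.576·0.111111 = -0.341706 ± 0.286222 = [-0.627928, -0.055484]
ρ-limits: (tanh -0.627928, tanh -0.055484) = (-0.557, -0.055)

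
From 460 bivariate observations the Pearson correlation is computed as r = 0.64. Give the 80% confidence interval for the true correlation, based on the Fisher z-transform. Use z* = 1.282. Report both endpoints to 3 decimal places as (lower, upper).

(0.603, 0.674)

z_r = atanh(0.64) = 0.758174;  SE = 1/√(n−3) = 1/√457 = 0.046778
z-limits: 0.758174 ± 1.282·0.046778 = 0.758174 ± 0.059969 = [0.698205, 0.818143]
ρ-limits: (tanh 0.698205, tanh 0.818143) = (0.603, 0.674)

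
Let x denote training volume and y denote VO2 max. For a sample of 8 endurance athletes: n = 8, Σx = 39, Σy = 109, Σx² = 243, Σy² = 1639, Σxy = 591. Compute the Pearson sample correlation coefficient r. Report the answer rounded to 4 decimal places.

0.6610

Numerator: nΣxy − (Σx)(Σy) = 8·591 − (39)(109) = 477
Denominator: √[(nΣx²−(Σx)²)(nΣy²−(Σy)²)]
  nΣx²−(Σx)² = 8·243 − 1521 = 423;  nΣy²−(Σy)² = 8·1639 − 11881 = 1231
  √(423·1231) = √520713 = 721.6045
r = 477 / 721.6045 = 0.6610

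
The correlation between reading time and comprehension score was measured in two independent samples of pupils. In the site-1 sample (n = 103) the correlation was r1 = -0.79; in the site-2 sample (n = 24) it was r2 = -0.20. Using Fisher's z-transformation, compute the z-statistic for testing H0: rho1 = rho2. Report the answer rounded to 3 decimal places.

-3.619

Fisher z-transforms: z1 = atanh(-0.79) = -1.071432, z2 = atanh(-0.20) = -0.202733; difference d = -0.868699
Var(d) = 1/100 + 1/21 = 0.0100000 + 0.0476190 = 0.0576190
z = d/√Var(d) = -0.868699 / √0.0576190 = -0.868699 / 0.240040 = -3.619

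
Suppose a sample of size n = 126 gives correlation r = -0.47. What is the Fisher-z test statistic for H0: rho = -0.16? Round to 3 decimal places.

-3.867

z_r = atanh(-0.47) = -0.510070,  z_0 = atanh(-0.16) = -0.161387
SE = 1/√(n−3) = 1/√123 = 0.090167
z = (z_r − z_0)/SE = (-0.510070 − (-0.161387)) / 0.090167 = -0.348683 / 0.090167 = -3.867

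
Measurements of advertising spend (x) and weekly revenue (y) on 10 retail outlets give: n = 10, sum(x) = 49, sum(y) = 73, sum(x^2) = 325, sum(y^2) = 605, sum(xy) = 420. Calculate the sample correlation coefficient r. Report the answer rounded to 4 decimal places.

S_xy = nΣxy − ΣxΣy = 10·420 − 49·73 = 4200 − 3577 = 623
S_xx = nΣx² − (Σx)² = 10·325 − 49² = 3250 − 2401 = 849
S_yy = nΣy² − (Σy)² = 10·605 − 73² = 6050 − 5329 = 721
r = S_xy / √(S_xx·S_yy) = 623 / √(849·721) = 623 / √612129 = 623 / 782.3867 = 0.7963

0.7963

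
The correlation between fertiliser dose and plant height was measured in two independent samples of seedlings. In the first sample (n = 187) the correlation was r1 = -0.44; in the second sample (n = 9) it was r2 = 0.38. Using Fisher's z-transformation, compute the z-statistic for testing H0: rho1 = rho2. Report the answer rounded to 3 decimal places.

Fisher z-transforms: z1 = atanh(-0.44) = -0.472231, z2 = atanh(0.38) = 0.400060; difference d = -0.872291
Var(d) = 1/184 + 1/6 = 0.0054348 + 0.1666667 = 0.1721015
z = d/√Var(d) = -0.872291 / √0.1721015 = -0.872291 / 0.414851 = -2.103

-2.103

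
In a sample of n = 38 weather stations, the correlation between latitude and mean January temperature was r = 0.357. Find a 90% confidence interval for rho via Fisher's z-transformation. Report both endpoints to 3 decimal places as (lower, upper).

(0.095, 0.573)

z_r = atanh(0.357) = 0.373443;  SE = 1/√(n−3) = 1/√35 = 0.169031
z-limits: 0.373443 ± 1.645·0.169031 = 0.373443 ± 0.278056 = [0.095387, 0.651499]
ρ-limits: (tanh 0.095387, tanh 0.651499) = (0.095, 0.573)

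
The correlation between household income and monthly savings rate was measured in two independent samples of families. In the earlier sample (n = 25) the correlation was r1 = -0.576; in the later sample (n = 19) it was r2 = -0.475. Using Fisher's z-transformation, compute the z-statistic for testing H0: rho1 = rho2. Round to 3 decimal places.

Fisher z-transforms: z1 = atanh(-0.576) = -0.656456, z2 = atanh(-0.475) = -0.516508; difference d = -0.139948
Var(d) = 1/22 + 1/16 = 0.0454545 + 0.0625000 = 0.1079545
z = d/√Var(d) = -0.139948 / √0.1079545 = -0.139948 / 0.328564 = -0.426

-0.426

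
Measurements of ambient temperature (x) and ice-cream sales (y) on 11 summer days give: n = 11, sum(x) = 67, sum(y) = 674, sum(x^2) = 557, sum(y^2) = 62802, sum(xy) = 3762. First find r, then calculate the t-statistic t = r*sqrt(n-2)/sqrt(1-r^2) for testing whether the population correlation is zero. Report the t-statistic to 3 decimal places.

Numerator: nΣxy − (Σx)(Σy) = 11·3762 − (67)(674) = -3776
Denominator: √[(nΣx²−(Σx)²)(nΣy²−(Σy)²)]
  nΣx²−(Σx)² = 11·557 − 4489 = 1638;  nΣy²−(Σy)² = 11·62802 − 454276 = 236546
  √(1638·236546) = √387462348 = 19684.0633
r = -3776 / 19684.0633 = -0.1918
t = r·√(n−2)/√(1−r²) = -0.1918·√9 / √(1−0.036787) = -0.575400 / 0.981434 = -0.586

-0.586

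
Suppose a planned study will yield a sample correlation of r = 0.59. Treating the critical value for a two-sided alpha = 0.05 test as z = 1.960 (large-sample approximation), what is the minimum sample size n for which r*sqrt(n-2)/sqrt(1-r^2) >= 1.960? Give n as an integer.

r√(n−2)/√(1−r²) ≥ 1.960  ⇔  n−2 ≥ (1.960)²·(1−r²)/r²
(1−r²)/r² = (1−0.3481)/0.3481 = 1.8727
n ≥ 2 + 3.8416·1.8727 = 2 + 7.1942 = 9.1942
⌈9.1942⌉ = 10

10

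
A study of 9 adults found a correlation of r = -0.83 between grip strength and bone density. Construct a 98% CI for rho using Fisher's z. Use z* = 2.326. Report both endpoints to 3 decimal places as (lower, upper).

Fisher z: z_r = atanh(r) = ½·ln((1+(-0.83))/(1−(-0.83))) = -1.188136
SE(z) = 1/√(n−3) = 1/√6 = 0.408248
98% ⇒ z* = 2.326; margin = 2.326·0.408248 = 0.949585
CI on z-scale: (-2.137721, -0.238551)
Back-transform: tanh(-2.137721) = -0.972570, tanh(-0.238551) = -0.234127

(-0.973, -0.234)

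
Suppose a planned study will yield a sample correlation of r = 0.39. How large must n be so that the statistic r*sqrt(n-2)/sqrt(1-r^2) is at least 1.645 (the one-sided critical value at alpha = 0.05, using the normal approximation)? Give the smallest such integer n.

r√(n−2)/√(1−r²) ≥ 1.645  ⇔  n−2 ≥ (1.645)²·(1−r²)/r²
(1−r²)/r² = (1−0.1521)/0.1521 = 5.5746
n ≥ 2 + 2.706025·5.5746 = 2 + 15.0850 = 17.0850
⌈17.0850⌉ = 18

18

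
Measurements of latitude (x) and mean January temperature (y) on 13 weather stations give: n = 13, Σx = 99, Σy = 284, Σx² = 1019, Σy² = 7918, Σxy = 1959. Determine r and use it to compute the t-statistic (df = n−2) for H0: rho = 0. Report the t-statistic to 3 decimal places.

S_xy = nΣxy − ΣxΣy = 13·1959 − 99·284 = 25467 − 28116 = -2649
S_xx = nΣx² − (Σx)² = 13·1019 − 99² = 13247 − 9801 = 3446
S_yy = nΣy² − (Σy)² = 13·7918 − 284² = 102934 − 80656 = 22278
r = S_xy / √(S_xx·S_yy) = -2649 / √(3446·22278) = -2649 / √76769988 = -2649 / 8761.8484 = -0.3023
t = r·√(n−2)/√(1−r²) = -0.3023·√11 / √(1−0.091385) = -1.002616 / 0.953213 = -1.052

-1.052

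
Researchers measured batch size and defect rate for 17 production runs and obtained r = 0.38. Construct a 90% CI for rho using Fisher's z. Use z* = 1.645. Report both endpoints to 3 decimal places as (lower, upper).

Fisher z: z_r = atanh(r) = ½·ln((1+0.38)/(1−0.38)) = 0.400060
SE(z) = 1/√(n−3) = 1/√14 = 0.267261
90% ⇒ z* = 1.645; margin = 1.645·0.267261 = 0.439644
CI on z-scale: (-0.039584, 0.839704)
Back-transform: tanh(-0.039584) = -0.039563, tanh(0.839704) = 0.685652

(-0.040, 0.686)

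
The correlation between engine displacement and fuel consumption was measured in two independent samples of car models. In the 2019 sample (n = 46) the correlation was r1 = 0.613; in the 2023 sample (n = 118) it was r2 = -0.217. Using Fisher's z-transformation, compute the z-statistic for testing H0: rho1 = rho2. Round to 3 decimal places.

5.226

Fisher z-transforms: z1 = atanh(0.613) = 0.713713, z2 = atanh(-0.217) = -0.220506; difference d = 0.934219
Var(d) = 1/43 + 1/115 = 0.0232558 + 0.0086957 = 0.0319515
z = d/√Var(d) = 0.934219 / √0.0319515 = 0.934219 / 0.178750 = 5.226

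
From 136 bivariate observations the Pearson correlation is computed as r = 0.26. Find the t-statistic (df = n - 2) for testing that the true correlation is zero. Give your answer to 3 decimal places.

1 − r² = 1 − 0.0676 = 0.9324;  √(1−r²) = 0.965609
√(n−2) = √134 = 11.575837
t = r·√(n−2)/√(1−r²) = 0.26 · 11.575837 / 0.965609 = 3.117

3.117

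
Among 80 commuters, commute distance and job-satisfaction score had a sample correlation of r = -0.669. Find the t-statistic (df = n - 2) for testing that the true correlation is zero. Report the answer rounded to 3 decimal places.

t = r·√(n−2) / √(1−r²) with r = -0.669, n = 80
  = -0.669·√78 / √(1 − 0.447561)
  = -0.669·8.831761 / 0.743262
  = -5.908448 / 0.743262 = -7.949

-7.949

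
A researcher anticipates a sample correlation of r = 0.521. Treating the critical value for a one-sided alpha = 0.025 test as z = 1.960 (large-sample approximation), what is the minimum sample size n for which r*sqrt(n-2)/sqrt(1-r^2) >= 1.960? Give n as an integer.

r√(n−2)/√(1−r²) ≥ 1.960  ⇔  n−2 ≥ (1.960)²·(1−r²)/r²
(1−r²)/r² = (1−0.271441)/0.271441 = 2.6840
n ≥ 2 + 3.8416·2.6840 = 2 + 10.3109 = 12.3109
⌈12.3109⌉ = 13

13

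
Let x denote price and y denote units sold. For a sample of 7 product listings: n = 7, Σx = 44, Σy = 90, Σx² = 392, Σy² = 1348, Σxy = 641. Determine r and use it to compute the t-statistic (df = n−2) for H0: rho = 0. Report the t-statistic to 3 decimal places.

S_xy = nΣxy − ΣxΣy = 7·641 − 44·90 = 4487 − 3960 = 527
S_xx = nΣx² − (Σx)² = 7·392 − 44² = 2744 − 1936 = 808
S_yy = nΣy² − (Σy)² = 7·1348 − 90² = 9436 − 8100 = 1336
r = S_xy / √(S_xx·S_yy) = 527 / √(808·1336) = 527 / √1079488 = 527 / 1038.9841 = 0.5072
t = r·√(n−2)/√(1−r²) = 0.5072·√5 / √(1−0.257252) = 1.134134 / 0.861828 = 1.316

1.316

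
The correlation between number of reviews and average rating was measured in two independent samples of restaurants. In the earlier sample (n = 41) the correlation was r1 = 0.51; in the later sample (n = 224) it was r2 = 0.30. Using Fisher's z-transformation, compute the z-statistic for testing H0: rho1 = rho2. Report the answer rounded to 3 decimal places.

1.442

z1 = atanh(0.51) = 0.562730,  z2 = atanh(0.30) = 0.309520
SE = √(1/(n1−3) + 1/(n2−3)) = √(1/38 + 1/221) = √(0.0263158 + 0.0045249) = √0.0308407 = 0.175615
z = (z1 − z2)/SE = (0.562730 − 0.309520) / 0.175615 = 0.253210 / 0.175615 = 1.442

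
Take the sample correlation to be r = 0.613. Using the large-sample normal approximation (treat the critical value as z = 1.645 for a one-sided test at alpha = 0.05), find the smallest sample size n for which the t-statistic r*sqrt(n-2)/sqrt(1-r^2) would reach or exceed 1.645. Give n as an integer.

Need r·√(n−2)/√(1−r²) ≥ 1.645
√(n−2) ≥ 1.645·√(1−0.375769) / 0.613 = 1.645·0.790083 / 0.613 = 2.1202
n−2 ≥ 4.4952  ⇒  n ≥ 6.4952
Smallest integer n = 7

7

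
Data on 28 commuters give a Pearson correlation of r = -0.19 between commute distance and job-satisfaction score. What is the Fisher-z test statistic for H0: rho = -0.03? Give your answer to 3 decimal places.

-0.812

Fisher z: atanh(-0.19) = -0.192337, atanh(-0.03) = -0.030009
z = (z_r − z_0)·√(n−3) = (-0.192337 − (-0.030009))·√25 = -0.162328 · 5.000000 = -0.812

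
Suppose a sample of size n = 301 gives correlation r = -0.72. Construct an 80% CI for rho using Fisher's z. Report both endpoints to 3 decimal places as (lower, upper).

z_r = atanh(-0.72) = -0.907645;  SE = 1/√(n−3) = 1/√298 = 0.057928
z-limits: -0.907645 ± 1.282·0.057928 = -0.907645 ± 0.074264 = [-0.981909, -0.833381]
ρ-limits: (tanh -0.981909, tanh -0.833381) = (-0.754, -0.682)

(-0.754, -0.682)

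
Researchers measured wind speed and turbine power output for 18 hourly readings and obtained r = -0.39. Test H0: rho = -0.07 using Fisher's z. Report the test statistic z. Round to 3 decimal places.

z_r = atanh(-0.39) = -0.411800,  z_0 = atanh(-0.07) = -0.070115
SE = 1/√(n−3) = 1/√15 = 0.258199
z = (z_r − z_0)/SE = (-0.411800 − (-0.070115)) / 0.258199 = -0.341685 / 0.258199 = -1.323

-1.323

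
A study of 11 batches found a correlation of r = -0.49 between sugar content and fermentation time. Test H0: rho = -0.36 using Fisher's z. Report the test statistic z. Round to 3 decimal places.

z_r = atanh(-0.49) = -0.536060,  z_0 = atanh(-0.36) = -0.376886
SE = 1/√(n−3) = 1/√8 = 0.353553
z = (z_r − z_0)/SE = (-0.536060 − (-0.376886)) / 0.353553 = -0.159174 / 0.353553 = -0.450

-0.450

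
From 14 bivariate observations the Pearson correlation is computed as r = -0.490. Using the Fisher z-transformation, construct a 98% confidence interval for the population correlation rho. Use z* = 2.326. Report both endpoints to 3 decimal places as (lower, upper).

(-0.845, 0.164)

Fisher z: z_r = atanh(r) = ½·ln((1+(-0.490))/(1−(-0.490))) = -0.536060
SE(z) = 1/√(n−3) = 1/√11 = 0.301511
98% ⇒ z* = 2.326; margin = 2.326·0.301511 = 0.701315
CI on z-scale: (-1.237375, 0.165255)
Back-transform: tanh(-1.237375) = -0.844705, tanh(0.165255) = 0.163767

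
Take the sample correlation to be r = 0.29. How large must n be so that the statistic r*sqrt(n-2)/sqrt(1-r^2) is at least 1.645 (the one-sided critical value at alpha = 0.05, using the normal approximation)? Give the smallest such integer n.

Need r·√(n−2)/√(1−r²) ≥ 1.645
√(n−2) ≥ 1.645·√(1−0.0841) / 0.29 = 1.645·0.957027 / 0.29 = 5.4287
n−2 ≥ 29.4708  ⇒  n ≥ 31.4708
Smallest integer n = 32

32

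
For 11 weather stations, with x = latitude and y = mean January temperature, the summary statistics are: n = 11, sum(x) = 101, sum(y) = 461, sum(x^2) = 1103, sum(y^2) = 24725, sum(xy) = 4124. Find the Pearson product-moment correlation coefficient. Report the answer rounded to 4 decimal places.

S_xy = nΣxy − ΣxΣy = 11·4124 − 101·461 = 45364 − 46561 = -1197
S_xx = nΣx² − (Σx)² = 11·1103 − 101² = 12133 − 10201 = 1932
S_yy = nΣy² − (Σy)² = 11·24725 − 461² = 271975 − 212521 = 59454
r = S_xy / √(S_xx·S_yy) = -1197 / √(1932·59454) = -1197 / √114865128 = -1197 / 10717.5150 = -0.1117

-0.1117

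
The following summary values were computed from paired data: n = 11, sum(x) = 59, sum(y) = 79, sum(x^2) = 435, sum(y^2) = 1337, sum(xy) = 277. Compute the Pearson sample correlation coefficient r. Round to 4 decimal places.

-0.4858

S_xy = nΣxy − ΣxΣy = 11·277 − 59·79 = 3047 − 4661 = -1614
S_xx = nΣx² − (Σx)² = 11·435 − 59² = 4785 − 3481 = 1304
S_yy = nΣy² − (Σy)² = 11·1337 − 79² = 14707 − 6241 = 8466
r = S_xy / √(S_xx·S_yy) = -1614 / √(1304·8466) = -1614 / √11039664 = -1614 / 3322.5990 = -0.4858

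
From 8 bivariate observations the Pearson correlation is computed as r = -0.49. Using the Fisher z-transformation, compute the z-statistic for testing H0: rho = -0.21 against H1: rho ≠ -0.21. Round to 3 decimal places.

Fisher z: atanh(-0.49) = -0.536060, atanh(-0.21) = -0.213171
z = (z_r − z_0)·√(n−3) = (-0.536060 − (-0.213171))·√5 = -0.322889 · 2.236068 = -0.722

-0.722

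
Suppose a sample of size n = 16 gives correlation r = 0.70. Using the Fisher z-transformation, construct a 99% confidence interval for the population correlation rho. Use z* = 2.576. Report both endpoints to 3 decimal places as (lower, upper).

Fisher z: z_r = atanh(r) = ½·ln((1+0.70)/(1−0.70)) = 0.867301
SE(z) = 1/√(n−3) = 1/√13 = 0.277350
99% ⇒ z* = 2.576; margin = 2.576·0.277350 = 0.714454
CI on z-scale: (0.152847, 1.581755)
Back-transform: tanh(0.152847) = 0.151668, tanh(1.581755) = 0.918876

(0.152, 0.919)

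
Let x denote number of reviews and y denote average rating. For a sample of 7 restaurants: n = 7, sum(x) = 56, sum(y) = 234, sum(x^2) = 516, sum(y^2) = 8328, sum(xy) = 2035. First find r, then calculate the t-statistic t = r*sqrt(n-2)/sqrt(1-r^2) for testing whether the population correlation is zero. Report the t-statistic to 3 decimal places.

Numerator: nΣxy − (Σx)(Σy) = 7·2035 − (56)(234) = 1141
Denominator: √[(nΣx²−(Σx)²)(nΣy²−(Σy)²)]
  nΣx²−(Σx)² = 7·516 − 3136 = 476;  nΣy²−(Σy)² = 7·8328 − 54756 = 3540
  √(476·3540) = √1685040 = 1298.0909
r = 1141 / 1298.0909 = 0.8790
t = r·√(n−2)/√(1−r²) = 0.8790·√5 / √(1−0.772641) = 1.965504 / 0.476822 = 4.122

4.122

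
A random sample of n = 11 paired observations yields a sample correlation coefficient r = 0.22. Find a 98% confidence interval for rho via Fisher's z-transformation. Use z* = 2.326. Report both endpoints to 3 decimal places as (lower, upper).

(-0.536, 0.780)

z_r = atanh(0.22) = 0.223656;  SE = 1/√(n−3) = 1/√8 = 0.353553
z-limits: 0.223656 ± 2.326·0.353553 = 0.223656 ± 0.822364 = [-0.598708, 1.046020]
ρ-limits: (tanh -0.598708, tanh 1.046020) = (-0.536, 0.780)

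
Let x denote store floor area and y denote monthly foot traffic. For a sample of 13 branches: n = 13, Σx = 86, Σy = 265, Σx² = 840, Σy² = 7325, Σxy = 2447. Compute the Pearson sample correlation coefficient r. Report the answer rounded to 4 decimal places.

0.9611

Numerator: nΣxy − (Σx)(Σy) = 13·2447 − (86)(265) = 9021
Denominator: √[(nΣx²−(Σx)²)(nΣy²−(Σy)²)]
  nΣx²−(Σx)² = 13·840 − 7396 = 3524;  nΣy²−(Σy)² = 13·7325 − 70225 = 25000
  √(3524·25000) = √88100000 = 9386.1600
r = 9021 / 9386.1600 = 0.9611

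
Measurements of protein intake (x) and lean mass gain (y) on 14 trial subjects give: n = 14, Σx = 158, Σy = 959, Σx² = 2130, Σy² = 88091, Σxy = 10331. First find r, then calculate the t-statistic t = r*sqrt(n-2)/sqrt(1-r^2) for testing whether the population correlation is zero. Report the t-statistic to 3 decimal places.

-0.621

Numerator: nΣxy − (Σx)(Σy) = 14·10331 − (158)(959) = -6888
Denominator: √[(nΣx²−(Σx)²)(nΣy²−(Σy)²)]
  nΣx²−(Σx)² = 14·2130 − 24964 = 4856;  nΣy²−(Σy)² = 14·88091 − 919681 = 313593
  √(4856·313593) = √1522807608 = 39023.1676
r = -6888 / 39023.1676 = -0.1765
t = r·√(n−2)/√(1−r²) = -0.1765·√12 / √(1−0.031152) = -0.611414 / 0.984301 = -0.621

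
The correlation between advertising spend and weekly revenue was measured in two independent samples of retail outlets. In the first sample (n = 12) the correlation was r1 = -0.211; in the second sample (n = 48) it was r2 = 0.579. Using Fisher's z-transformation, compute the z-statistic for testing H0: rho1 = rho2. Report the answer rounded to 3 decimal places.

-2.397

Fisher z-transforms: z1 = atanh(-0.211) = -0.214218, z2 = atanh(0.579) = 0.660957; difference d = -0.875175
Var(d) = 1/9 + 1/45 = 0.1111111 + 0.0222222 = 0.1333333
z = d/√Var(d) = -0.875175 / √0.1333333 = -0.875175 / 0.365148 = -2.397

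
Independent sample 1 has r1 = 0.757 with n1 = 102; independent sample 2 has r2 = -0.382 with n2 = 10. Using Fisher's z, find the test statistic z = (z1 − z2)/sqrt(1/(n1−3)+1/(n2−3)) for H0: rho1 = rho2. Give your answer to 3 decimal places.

3.558

z1 = atanh(0.757) = 0.989151,  z2 = atanh(-0.382) = -0.402399
SE = √(1/(n1−3) + 1/(n2−3)) = √(1/99 + 1/7) = √(0.0101010 + 0.1428571) = √0.1529581 = 0.391099
z = (z1 − z2)/SE = (0.989151 − (-0.402399)) / 0.391099 = 1.391550 / 0.391099 = 3.558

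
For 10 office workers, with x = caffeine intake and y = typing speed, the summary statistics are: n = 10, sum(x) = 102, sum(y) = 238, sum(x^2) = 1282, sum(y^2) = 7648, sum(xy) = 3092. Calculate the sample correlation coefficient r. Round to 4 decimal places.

S_xy = nΣxy − ΣxΣy = 10·3092 − 102·238 = 30920 − 24276 = 6644
S_xx = nΣx² − (Σx)² = 10·1282 − 102² = 12820 − 10404 = 2416
S_yy = nΣy² − (Σy)² = 10·7648 − 238² = 76480 − 56644 = 19836
r = S_xy / √(S_xx·S_yy) = 6644 / √(2416·19836) = 6644 / √47923776 = 6644 / 6922.7001 = 0.9597

0.9597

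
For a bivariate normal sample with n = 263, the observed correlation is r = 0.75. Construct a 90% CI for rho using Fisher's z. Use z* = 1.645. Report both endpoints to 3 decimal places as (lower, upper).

Fisher z: z_r = atanh(r) = ½·ln((1+0.75)/(1−0.75)) = 0.972955
SE(z) = 1/√(n−3) = 1/√260 = 0.062017
90% ⇒ z* = 1.645; margin = 1.645·0.062017 = 0.102018
CI on z-scale: (0.870937, 1.074973)
Back-transform: tanh(0.870937) = 0.701850, tanh(1.074973) = 0.791327

(0.702, 0.791)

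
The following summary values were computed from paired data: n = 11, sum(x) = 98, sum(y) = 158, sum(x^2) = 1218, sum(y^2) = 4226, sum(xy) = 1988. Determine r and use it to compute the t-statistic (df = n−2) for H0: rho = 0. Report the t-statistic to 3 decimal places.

S_xy = nΣxy − ΣxΣy = 11·1988 − 98·158 = 21868 − 15484 = 6384
S_xx = nΣx² − (Σx)² = 11·1218 − 98² = 13398 − 9604 = 3794
S_yy = nΣy² − (Σy)² = 11·4226 − 158² = 46486 − 24964 = 21522
r = S_xy / √(S_xx·S_yy) = 6384 / √(3794·21522) = 6384 / √81654468 = 6384 / 9036.2862 = 0.7065
t = r·√(n−2)/√(1−r²) = 0.7065·√9 / √(1−0.499142) = 2.119500 / 0.707713 = 2.995

2.995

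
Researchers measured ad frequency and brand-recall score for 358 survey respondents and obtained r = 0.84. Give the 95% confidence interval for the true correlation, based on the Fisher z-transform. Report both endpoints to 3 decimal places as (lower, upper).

Fisher z: z_r = atanh(r) = ½·ln((1+0.84)/(1−0.84)) = 1.221174
SE(z) = 1/√(n−3) = 1/√355 = 0.053074
95% ⇒ z* = 1.960; margin = 1.960·0.053074 = 0.104025
CI on z-scale: (1.117149, 1.325199)
Back-transform: tanh(1.117149) = 0.806575, tanh(1.325199) = 0.868071

(0.807, 0.868)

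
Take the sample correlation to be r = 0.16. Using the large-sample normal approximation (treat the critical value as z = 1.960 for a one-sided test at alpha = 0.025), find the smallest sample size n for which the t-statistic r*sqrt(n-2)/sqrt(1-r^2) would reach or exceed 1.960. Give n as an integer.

149

Need r·√(n−2)/√(1−r²) ≥ 1.960
√(n−2) ≥ 1.960·√(1−0.0256) / 0.16 = 1.960·0.987117 / 0.16 = 12.0922
n−2 ≥ 146.2213  ⇒  n ≥ 148.2213
Smallest integer n = 149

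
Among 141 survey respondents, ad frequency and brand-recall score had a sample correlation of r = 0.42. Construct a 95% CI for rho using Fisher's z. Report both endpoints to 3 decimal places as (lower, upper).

(0.274, 0.547)

z_r = atanh(0.42) = 0.447692;  SE = 1/√(n−3) = 1/√138 = 0.085126
z-limits: 0.447692 ± 1.960·0.085126 = 0.447692 ± 0.166847 = [0.280845, 0.614539]
ρ-limits: (tanh 0.280845, tanh 0.614539) = (0.274, 0.547)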